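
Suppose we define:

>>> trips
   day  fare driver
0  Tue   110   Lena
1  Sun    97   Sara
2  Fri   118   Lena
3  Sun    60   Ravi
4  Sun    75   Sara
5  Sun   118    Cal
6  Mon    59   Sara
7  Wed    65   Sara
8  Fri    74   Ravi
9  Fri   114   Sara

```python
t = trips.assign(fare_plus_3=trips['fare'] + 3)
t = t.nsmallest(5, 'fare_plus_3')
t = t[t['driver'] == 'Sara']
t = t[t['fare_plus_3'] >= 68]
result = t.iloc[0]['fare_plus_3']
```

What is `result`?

68

add column fare_plus_3 = trips['fare'] + 3:
   day  fare driver  fare_plus_3
0  Tue   110   Lena          113
1  Sun    97   Sara          100
2  Fri   118   Lena          121
3  Sun    60   Ravi           63
4  Sun    75   Sara           78
5  Sun   118    Cal          121
6  Mon    59   Sara           62
7  Wed    65   Sara           68
8  Fri    74   Ravi           77
9  Fri   114   Sara          117
take 5 rows with smallest fare_plus_3:
   day  fare driver  fare_plus_3
6  Mon    59   Sara           62
3  Sun    60   Ravi           63
7  Wed    65   Sara           68
8  Fri    74   Ravi           77
4  Sun    75   Sara           78
filter rows where driver == 'Sara':
   day  fare driver  fare_plus_3
6  Mon    59   Sara           62
7  Wed    65   Sara           68
4  Sun    75   Sara           78
filter rows where fare_plus_3 >= 68:
   day  fare driver  fare_plus_3
7  Wed    65   Sara           68
4  Sun    75   Sara           78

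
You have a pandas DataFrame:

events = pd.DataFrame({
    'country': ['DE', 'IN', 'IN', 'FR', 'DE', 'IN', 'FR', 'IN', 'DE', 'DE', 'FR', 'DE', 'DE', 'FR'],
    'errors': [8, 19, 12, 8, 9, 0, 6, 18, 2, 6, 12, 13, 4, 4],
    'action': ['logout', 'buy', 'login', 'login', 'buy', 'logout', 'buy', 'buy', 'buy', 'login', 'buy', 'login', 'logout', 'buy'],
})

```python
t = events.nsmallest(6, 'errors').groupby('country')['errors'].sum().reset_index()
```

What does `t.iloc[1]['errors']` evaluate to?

10

take 6 rows with smallest errors:
   country  errors  action
5       IN       0  logout
8       DE       2     buy
12      DE       4  logout
13      FR       4     buy
6       FR       6     buy
9       DE       6   login
group by country, sum of errors:
country
DE    12
FR    10
IN     0
Name: errors, dtype: int64
reset_index():
  country  errors
0      DE      12
1      FR      10
2      IN       0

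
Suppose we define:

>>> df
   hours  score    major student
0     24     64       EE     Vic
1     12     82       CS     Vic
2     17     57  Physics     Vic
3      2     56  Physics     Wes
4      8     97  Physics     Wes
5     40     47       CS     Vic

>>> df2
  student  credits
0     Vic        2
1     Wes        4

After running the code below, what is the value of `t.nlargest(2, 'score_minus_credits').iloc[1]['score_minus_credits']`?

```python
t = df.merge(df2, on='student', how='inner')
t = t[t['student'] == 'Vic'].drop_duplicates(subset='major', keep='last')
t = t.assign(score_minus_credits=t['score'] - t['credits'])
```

merge on 'student' (how='inner') → 6 rows:
   hours  score    major student  credits
0     24     64       EE     Vic        2
1     12     82       CS     Vic        2
2     17     57  Physics     Vic        2
3      2     56  Physics     Wes        4
4      8     97  Physics     Wes        4
5     40     47       CS     Vic        2
filter rows where student == 'Vic':
   hours  score    major student  credits
0     24     64       EE     Vic        2
1     12     82       CS     Vic        2
2     17     57  Physics     Vic        2
5     40     47       CS     Vic        2
drop duplicate major (keep=last):
   hours  score    major student  credits
0     24     64       EE     Vic        2
2     17     57  Physics     Vic        2
5     40     47       CS     Vic        2
add column score_minus_credits = t['score'] - t['credits']:
   hours  score    major student  credits  score_minus_credits
0     24     64       EE     Vic        2                   62
2     17     57  Physics     Vic        2                   55
5     40     47       CS     Vic        2                   45
take 2 rows with largest score_minus_credits:
   hours  score    major student  credits  score_minus_credits
0     24     64       EE     Vic        2                   62
2     17     57  Physics     Vic        2                   55
Hence 55.

55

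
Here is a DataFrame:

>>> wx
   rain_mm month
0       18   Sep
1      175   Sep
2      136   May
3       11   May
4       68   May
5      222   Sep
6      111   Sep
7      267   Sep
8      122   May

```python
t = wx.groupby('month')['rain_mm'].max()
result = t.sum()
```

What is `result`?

group by month, max of rain_mm:
month
May    136
Sep    267
Name: rain_mm, dtype: int64
So sum() = 403.

403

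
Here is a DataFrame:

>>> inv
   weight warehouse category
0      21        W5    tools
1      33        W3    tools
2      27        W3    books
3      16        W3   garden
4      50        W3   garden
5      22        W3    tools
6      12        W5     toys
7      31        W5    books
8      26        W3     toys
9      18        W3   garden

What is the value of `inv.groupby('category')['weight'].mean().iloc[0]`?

group by category, mean of weight:
category
books     29.000000
garden    28.000000
tools     25.333333
toys      19.000000
Name: weight, dtype: float64
value at position 0 → 29.0

29.0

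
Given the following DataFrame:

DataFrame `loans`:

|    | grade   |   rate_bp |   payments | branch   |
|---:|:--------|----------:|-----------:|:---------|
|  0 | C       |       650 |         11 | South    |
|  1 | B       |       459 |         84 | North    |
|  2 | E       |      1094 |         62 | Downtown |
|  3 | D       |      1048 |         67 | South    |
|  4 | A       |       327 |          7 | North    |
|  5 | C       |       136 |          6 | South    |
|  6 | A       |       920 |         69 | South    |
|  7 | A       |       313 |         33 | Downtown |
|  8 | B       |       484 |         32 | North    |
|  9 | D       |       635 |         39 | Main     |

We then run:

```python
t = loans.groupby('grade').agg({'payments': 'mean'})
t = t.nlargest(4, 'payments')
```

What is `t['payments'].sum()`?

209.333333333

group by grade, mean of payments:
        payments
grade           
A      36.333333
B      58.000000
C       8.500000
D      53.000000
E      62.000000
take 4 rows with largest payments:
        payments
grade           
E      62.000000
B      58.000000
D      53.000000
A      36.333333
Reading off the sum of column 'payments', we get 209.333333333.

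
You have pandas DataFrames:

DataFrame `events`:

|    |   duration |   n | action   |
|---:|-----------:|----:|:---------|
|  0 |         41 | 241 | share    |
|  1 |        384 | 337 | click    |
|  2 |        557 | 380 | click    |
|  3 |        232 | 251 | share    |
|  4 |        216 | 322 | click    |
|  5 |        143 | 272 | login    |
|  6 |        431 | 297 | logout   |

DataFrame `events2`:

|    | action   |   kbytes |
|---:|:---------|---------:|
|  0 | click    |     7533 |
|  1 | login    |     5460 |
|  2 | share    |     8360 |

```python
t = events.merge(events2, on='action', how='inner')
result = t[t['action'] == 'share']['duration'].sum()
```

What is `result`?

merge on 'action' (how='inner') → 6 rows:
   duration    n action  kbytes
0        41  241  share    8360
1       384  337  click    7533
2       557  380  click    7533
3       232  251  share    8360
4       216  322  click    7533
5       143  272  login    5460
filter rows where action == 'share':
   duration    n action  kbytes
0        41  241  share    8360
3       232  251  share    8360
Reading off the sum of column 'duration', we get 273.

273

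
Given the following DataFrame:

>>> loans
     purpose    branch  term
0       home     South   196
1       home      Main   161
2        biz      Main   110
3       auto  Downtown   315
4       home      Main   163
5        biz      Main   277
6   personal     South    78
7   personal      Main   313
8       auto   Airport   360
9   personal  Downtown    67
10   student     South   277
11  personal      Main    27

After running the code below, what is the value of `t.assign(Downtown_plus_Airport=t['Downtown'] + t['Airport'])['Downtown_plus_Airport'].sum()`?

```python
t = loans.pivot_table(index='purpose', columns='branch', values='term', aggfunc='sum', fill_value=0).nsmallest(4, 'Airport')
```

pivot: rows=purpose, cols=branch, sum(term):
branch    Airport  Downtown  Main  South
purpose                                 
auto          360       315     0      0
biz             0         0   387      0
home            0         0   324    196
personal        0        67   340     78
student         0         0     0    277
take 4 rows with smallest Airport:
branch    Airport  Downtown  Main  South
purpose                                 
biz             0         0   387      0
home            0         0   324    196
personal        0        67   340     78
student         0         0     0    277
add column Downtown_plus_Airport = t['Downtown'] + t['Airport']:
branch    Airport  Downtown  Main  South  Downtown_plus_Airport
purpose                                                        
biz             0         0   387      0                      0
home            0         0   324    196                      0
personal        0        67   340     78                     67
student         0         0     0    277                      0

67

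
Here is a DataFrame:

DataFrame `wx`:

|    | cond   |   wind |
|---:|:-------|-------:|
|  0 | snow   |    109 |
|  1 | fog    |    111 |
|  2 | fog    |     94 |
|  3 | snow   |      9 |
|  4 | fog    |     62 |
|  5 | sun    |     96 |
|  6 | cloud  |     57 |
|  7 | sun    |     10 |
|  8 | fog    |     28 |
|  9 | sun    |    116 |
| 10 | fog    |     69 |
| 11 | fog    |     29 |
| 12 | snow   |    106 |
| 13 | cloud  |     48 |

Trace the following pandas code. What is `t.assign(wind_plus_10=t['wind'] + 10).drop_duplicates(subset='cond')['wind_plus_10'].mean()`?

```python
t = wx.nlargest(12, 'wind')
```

108.25

take 12 rows with largest wind:
     cond  wind
9     sun   116
1     fog   111
0    snow   109
12   snow   106
5     sun    96
2     fog    94
10    fog    69
4     fog    62
6   cloud    57
13  cloud    48
11    fog    29
8     fog    28
add column wind_plus_10 = t['wind'] + 10:
     cond  wind  wind_plus_10
9     sun   116           126
1     fog   111           121
0    snow   109           119
12   snow   106           116
5     sun    96           106
2     fog    94           104
10    fog    69            79
4     fog    62            72
6   cloud    57            67
13  cloud    48            58
11    fog    29            39
8     fog    28            38
drop duplicate cond (keep=first):
    cond  wind  wind_plus_10
9    sun   116           126
1    fog   111           121
0   snow   109           119
6  cloud    57            67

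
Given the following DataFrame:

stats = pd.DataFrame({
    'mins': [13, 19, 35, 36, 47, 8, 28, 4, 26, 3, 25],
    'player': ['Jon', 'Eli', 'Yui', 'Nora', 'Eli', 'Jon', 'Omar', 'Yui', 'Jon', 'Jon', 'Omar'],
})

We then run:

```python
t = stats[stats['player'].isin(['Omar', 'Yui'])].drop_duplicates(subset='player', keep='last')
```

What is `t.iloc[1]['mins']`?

25

filter rows where player in ['Omar', 'Yui']:
    mins player
2     35    Yui
6     28   Omar
7      4    Yui
10    25   Omar
drop duplicate player (keep=last):
    mins player
7      4    Yui
10    25   Omar
The value at position 1, column 'mins' is 25.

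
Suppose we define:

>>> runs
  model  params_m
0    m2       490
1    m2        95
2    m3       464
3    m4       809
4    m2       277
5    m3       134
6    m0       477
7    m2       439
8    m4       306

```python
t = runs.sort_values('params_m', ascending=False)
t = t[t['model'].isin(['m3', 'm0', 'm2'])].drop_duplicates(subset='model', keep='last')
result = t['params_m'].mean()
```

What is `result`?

sort by params_m descending:
  model  params_m
3    m4       809
0    m2       490
6    m0       477
2    m3       464
7    m2       439
8    m4       306
4    m2       277
5    m3       134
1    m2        95
filter rows where model in ['m3', 'm0', 'm2']:
  model  params_m
0    m2       490
6    m0       477
2    m3       464
7    m2       439
4    m2       277
5    m3       134
1    m2        95
drop duplicate model (keep=last):
  model  params_m
6    m0       477
5    m3       134
1    m2        95

235.333333333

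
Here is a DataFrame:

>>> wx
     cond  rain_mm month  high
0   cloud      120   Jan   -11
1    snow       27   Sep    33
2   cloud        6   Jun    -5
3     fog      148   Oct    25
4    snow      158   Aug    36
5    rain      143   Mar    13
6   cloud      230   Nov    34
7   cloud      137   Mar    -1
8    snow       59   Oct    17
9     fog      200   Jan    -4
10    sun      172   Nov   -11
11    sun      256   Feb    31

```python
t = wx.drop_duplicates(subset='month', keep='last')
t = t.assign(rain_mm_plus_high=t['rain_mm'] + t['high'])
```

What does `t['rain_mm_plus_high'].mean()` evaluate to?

drop duplicate month (keep=last):
     cond  rain_mm month  high
1    snow       27   Sep    33
2   cloud        6   Jun    -5
4    snow      158   Aug    36
7   cloud      137   Mar    -1
8    snow       59   Oct    17
9     fog      200   Jan    -4
10    sun      172   Nov   -11
11    sun      256   Feb    31
add column rain_mm_plus_high = t['rain_mm'] + t['high']:
     cond  rain_mm month  high  rain_mm_plus_high
1    snow       27   Sep    33                 60
2   cloud        6   Jun    -5                  1
4    snow      158   Aug    36                194
7   cloud      137   Mar    -1                136
8    snow       59   Oct    17                 76
9     fog      200   Jan    -4                196
10    sun      172   Nov   -11                161
11    sun      256   Feb    31                287
Hence 138.875.

138.875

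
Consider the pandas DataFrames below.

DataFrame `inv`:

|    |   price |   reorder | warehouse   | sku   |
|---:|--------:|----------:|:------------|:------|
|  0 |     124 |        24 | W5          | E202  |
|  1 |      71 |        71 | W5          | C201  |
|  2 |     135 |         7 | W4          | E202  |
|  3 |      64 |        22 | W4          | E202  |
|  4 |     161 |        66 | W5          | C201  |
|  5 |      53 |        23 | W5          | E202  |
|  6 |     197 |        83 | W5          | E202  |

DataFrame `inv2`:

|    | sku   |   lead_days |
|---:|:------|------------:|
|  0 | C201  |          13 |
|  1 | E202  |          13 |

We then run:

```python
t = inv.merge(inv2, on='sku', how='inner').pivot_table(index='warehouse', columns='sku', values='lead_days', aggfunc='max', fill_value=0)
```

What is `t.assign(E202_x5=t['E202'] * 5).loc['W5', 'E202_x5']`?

65

merge on 'sku' (how='inner') → 7 rows:
   price  reorder warehouse   sku  lead_days
0    124       24        W5  E202         13
1     71       71        W5  C201         13
2    135        7        W4  E202         13
3     64       22        W4  E202         13
4    161       66        W5  C201         13
5     53       23        W5  E202         13
6    197       83        W5  E202         13
pivot: rows=warehouse, cols=sku, max(lead_days):
sku        C201  E202
warehouse            
W4            0    13
W5           13    13
add column E202_x5 = t['E202'] * 5:
sku        C201  E202  E202_x5
warehouse                     
W4            0    13       65
W5           13    13       65
The value at row 'W5', column 'E202_x5' is 65.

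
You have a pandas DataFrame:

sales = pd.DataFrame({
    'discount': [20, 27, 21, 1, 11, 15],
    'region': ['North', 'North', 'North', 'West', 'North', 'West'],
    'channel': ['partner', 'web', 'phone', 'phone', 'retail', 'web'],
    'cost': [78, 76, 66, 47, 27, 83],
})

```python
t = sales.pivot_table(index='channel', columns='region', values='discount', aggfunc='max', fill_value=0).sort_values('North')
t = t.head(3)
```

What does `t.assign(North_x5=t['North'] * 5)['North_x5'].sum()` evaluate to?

260

pivot: rows=channel, cols=region, max(discount):
region   North  West
channel             
partner     20     0
phone       21     1
retail      11     0
web         27    15
sort by North:
region   North  West
channel             
retail      11     0
partner     20     0
phone       21     1
web         27    15
take first 3 rows:
region   North  West
channel             
retail      11     0
partner     20     0
phone       21     1
add column North_x5 = t['North'] * 5:
region   North  West  North_x5
channel                       
retail      11     0        55
partner     20     0       100
phone       21     1       105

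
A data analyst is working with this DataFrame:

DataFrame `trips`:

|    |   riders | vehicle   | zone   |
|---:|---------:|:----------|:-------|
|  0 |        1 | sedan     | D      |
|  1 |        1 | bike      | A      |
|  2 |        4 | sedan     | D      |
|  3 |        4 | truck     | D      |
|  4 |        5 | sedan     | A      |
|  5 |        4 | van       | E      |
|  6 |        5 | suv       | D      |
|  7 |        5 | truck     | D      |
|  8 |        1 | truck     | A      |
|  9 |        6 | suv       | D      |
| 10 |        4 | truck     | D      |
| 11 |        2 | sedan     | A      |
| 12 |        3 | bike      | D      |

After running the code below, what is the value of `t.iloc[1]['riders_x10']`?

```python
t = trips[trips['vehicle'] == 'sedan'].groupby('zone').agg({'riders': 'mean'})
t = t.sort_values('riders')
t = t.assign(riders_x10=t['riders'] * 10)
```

35.0

filter rows where vehicle == 'sedan':
    riders vehicle zone
0        1   sedan    D
2        4   sedan    D
4        5   sedan    A
11       2   sedan    A
group by zone, mean of riders:
      riders
zone        
A        3.5
D        2.5
sort by riders:
      riders
zone        
D        2.5
A        3.5
add column riders_x10 = t['riders'] * 10:
      riders  riders_x10
zone                    
D        2.5        25.0
A        3.5        35.0
So iloc[1]['riders_x10'] = 35.0.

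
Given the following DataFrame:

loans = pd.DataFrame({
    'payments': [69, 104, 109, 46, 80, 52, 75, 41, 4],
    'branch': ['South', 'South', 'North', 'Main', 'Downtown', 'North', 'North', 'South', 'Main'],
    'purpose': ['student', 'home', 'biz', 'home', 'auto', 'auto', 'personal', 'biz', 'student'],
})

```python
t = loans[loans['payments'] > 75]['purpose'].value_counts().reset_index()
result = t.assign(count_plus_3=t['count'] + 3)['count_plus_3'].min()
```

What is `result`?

4

filter rows where payments > 75:
   payments    branch purpose
1       104     South    home
2       109     North     biz
4        80  Downtown    auto
value_counts of purpose:
purpose
home    1
biz     1
auto    1
Name: count, dtype: int64
reset_index():
  purpose  count
0    home      1
1     biz      1
2    auto      1
add column count_plus_3 = t['count'] + 3:
  purpose  count  count_plus_3
0    home      1             4
1     biz      1             4
2    auto      1             4
The min of column 'count_plus_3' is 4.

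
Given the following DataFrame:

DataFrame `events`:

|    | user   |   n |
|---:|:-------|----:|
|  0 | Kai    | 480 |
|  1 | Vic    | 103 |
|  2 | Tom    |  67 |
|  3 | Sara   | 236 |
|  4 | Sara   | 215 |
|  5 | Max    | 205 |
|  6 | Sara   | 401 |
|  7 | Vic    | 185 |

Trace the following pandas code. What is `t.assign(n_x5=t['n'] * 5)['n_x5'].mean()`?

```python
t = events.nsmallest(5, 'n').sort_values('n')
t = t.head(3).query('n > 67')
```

take 5 rows with smallest n:
   user    n
2   Tom   67
1   Vic  103
7   Vic  185
5   Max  205
4  Sara  215
sort by n:
   user    n
2   Tom   67
1   Vic  103
7   Vic  185
5   Max  205
4  Sara  215
take first 3 rows:
  user    n
2  Tom   67
1  Vic  103
7  Vic  185
filter rows where n > 67:
  user    n
1  Vic  103
7  Vic  185
add column n_x5 = t['n'] * 5:
  user    n  n_x5
1  Vic  103   515
7  Vic  185   925
mean of column 'n_x5' → 720.0

720.0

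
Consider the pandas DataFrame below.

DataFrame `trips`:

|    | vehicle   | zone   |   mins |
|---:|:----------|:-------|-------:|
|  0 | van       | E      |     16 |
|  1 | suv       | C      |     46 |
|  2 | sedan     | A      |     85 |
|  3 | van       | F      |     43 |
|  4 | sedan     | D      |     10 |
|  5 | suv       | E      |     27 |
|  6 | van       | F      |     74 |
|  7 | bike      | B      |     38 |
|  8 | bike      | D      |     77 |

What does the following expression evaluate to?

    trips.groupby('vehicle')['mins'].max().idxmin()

suv

group by vehicle, max of mins:
vehicle
bike     77
sedan    85
suv      46
van      74
Name: mins, dtype: int64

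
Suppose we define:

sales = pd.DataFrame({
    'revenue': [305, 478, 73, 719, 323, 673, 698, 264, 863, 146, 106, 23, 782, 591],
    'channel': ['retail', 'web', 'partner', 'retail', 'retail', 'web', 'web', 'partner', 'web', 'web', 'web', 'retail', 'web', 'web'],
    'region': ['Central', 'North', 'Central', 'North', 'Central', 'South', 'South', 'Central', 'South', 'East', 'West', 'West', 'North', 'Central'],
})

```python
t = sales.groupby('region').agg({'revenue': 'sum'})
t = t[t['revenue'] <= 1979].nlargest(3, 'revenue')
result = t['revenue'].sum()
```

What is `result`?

group by region, sum of revenue:
         revenue
region          
Central     1556
East         146
North       1979
South       2234
West         129
filter rows where revenue <= 1979:
         revenue
region          
Central     1556
East         146
North       1979
West         129
take 3 rows with largest revenue:
         revenue
region          
North       1979
Central     1556
East         146
sum of column 'revenue' → 3681

3681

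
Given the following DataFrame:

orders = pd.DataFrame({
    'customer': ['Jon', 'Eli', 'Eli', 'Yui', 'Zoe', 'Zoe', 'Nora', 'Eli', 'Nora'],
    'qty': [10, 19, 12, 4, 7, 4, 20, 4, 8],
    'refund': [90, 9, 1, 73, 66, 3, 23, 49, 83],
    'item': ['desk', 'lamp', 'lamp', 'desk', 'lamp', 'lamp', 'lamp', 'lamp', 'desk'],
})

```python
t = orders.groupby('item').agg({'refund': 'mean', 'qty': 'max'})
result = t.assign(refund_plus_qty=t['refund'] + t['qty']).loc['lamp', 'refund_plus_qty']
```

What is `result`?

group by item: mean(refund), max(qty):
         refund  qty
item                
desk  82.000000   10
lamp  25.166667   20
add column refund_plus_qty = t['refund'] + t['qty']:
         refund  qty  refund_plus_qty
item                                 
desk  82.000000   10        92.000000
lamp  25.166667   20        45.166667

45.1666666667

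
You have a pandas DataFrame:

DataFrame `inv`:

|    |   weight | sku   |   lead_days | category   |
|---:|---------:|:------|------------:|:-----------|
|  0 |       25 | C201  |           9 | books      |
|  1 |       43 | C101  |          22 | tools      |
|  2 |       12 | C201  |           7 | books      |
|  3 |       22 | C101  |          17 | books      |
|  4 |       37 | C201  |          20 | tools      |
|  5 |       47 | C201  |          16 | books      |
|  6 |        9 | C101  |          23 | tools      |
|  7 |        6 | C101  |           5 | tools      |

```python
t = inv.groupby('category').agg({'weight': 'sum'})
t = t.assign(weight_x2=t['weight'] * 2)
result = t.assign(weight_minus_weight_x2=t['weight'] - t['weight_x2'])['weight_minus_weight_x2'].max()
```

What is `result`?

group by category, sum of weight:
          weight
category        
books        106
tools         95
add column weight_x2 = t['weight'] * 2:
          weight  weight_x2
category                   
books        106        212
tools         95        190
add column weight_minus_weight_x2 = t['weight'] - t['weight_x2']:
          weight  weight_x2  weight_minus_weight_x2
category                                           
books        106        212                    -106
tools         95        190                     -95
Reading off the max of column 'weight_minus_weight_x2', we get -95.

-95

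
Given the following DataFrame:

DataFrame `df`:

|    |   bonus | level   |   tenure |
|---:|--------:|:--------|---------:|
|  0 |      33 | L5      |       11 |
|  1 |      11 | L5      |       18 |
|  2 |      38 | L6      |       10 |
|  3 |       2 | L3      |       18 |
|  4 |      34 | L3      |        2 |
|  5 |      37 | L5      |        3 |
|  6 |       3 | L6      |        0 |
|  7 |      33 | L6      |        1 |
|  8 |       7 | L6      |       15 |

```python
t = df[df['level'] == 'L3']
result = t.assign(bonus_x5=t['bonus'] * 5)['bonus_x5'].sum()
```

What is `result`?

180

filter rows where level == 'L3':
   bonus level  tenure
3      2    L3      18
4     34    L3       2
add column bonus_x5 = t['bonus'] * 5:
   bonus level  tenure  bonus_x5
3      2    L3      18        10
4     34    L3       2       170
Hence 180.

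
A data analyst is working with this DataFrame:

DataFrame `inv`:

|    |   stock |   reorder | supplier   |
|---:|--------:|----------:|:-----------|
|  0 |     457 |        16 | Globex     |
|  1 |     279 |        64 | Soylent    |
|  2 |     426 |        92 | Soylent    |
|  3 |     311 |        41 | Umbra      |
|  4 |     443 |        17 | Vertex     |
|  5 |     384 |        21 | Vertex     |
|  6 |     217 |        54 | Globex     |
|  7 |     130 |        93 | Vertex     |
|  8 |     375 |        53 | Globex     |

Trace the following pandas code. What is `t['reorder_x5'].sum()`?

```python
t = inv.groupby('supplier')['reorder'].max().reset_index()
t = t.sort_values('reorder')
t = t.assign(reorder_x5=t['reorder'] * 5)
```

1400

group by supplier, max of reorder:
supplier
Globex     54
Soylent    92
Umbra      41
Vertex     93
Name: reorder, dtype: int64
reset_index():
  supplier  reorder
0   Globex       54
1  Soylent       92
2    Umbra       41
3   Vertex       93
sort by reorder:
  supplier  reorder
2    Umbra       41
0   Globex       54
1  Soylent       92
3   Vertex       93
add column reorder_x5 = t['reorder'] * 5:
  supplier  reorder  reorder_x5
2    Umbra       41         205
0   Globex       54         270
1  Soylent       92         460
3   Vertex       93         465
So sum() = 1400.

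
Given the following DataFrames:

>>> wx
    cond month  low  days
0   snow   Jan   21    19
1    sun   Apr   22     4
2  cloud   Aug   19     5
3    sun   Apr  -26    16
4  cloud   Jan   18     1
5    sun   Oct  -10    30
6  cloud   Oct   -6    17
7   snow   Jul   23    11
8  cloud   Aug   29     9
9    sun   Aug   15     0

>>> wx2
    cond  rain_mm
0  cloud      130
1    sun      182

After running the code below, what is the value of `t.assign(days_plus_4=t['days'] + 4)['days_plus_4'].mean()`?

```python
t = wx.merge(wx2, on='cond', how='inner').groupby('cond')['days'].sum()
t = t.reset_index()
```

45.0

merge on 'cond' (how='inner') → 8 rows:
    cond month  low  days  rain_mm
0    sun   Apr   22     4      182
1  cloud   Aug   19     5      130
2    sun   Apr  -26    16      182
3  cloud   Jan   18     1      130
4    sun   Oct  -10    30      182
5  cloud   Oct   -6    17      130
6  cloud   Aug   29     9      130
7    sun   Aug   15     0      182
group by cond, sum of days:
cond
cloud    32
sun      50
Name: days, dtype: int64
reset_index():
    cond  days
0  cloud    32
1    sun    50
add column days_plus_4 = t['days'] + 4:
    cond  days  days_plus_4
0  cloud    32           36
1    sun    50           54
Finally, mean of column 'days_plus_4' = 45.0.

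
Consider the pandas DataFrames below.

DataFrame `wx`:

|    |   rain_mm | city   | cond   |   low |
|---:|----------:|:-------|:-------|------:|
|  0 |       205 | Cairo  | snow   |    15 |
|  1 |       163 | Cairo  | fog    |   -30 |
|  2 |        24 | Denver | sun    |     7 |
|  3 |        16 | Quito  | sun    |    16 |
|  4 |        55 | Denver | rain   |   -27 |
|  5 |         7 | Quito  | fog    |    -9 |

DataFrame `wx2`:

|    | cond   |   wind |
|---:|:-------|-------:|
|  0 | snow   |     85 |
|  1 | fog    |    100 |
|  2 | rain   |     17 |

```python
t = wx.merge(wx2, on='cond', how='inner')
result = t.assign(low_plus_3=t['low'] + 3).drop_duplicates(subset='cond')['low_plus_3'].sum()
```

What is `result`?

-33

merge on 'cond' (how='inner') → 4 rows:
   rain_mm    city  cond  low  wind
0      205   Cairo  snow   15    85
1      163   Cairo   fog  -30   100
2       55  Denver  rain  -27    17
3        7   Quito   fog   -9   100
add column low_plus_3 = t['low'] + 3:
   rain_mm    city  cond  low  wind  low_plus_3
0      205   Cairo  snow   15    85          18
1      163   Cairo   fog  -30   100         -27
2       55  Denver  rain  -27    17         -24
3        7   Quito   fog   -9   100          -6
drop duplicate cond (keep=first):
   rain_mm    city  cond  low  wind  low_plus_3
0      205   Cairo  snow   15    85          18
1      163   Cairo   fog  -30   100         -27
2       55  Denver  rain  -27    17         -24
sum of column 'low_plus_3' → -33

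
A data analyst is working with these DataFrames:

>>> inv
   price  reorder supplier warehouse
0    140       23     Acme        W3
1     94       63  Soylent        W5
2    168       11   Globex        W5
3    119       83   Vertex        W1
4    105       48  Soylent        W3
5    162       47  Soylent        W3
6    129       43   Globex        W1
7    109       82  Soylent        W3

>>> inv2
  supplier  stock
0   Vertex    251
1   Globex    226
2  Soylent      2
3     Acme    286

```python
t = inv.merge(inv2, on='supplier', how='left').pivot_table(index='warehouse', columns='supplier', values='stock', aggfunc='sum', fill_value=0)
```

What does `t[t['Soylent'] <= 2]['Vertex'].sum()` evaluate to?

merge on 'supplier' (how='left') → 8 rows:
   price  reorder supplier warehouse  stock
0    140       23     Acme        W3    286
1     94       63  Soylent        W5      2
2    168       11   Globex        W5    226
3    119       83   Vertex        W1    251
4    105       48  Soylent        W3      2
5    162       47  Soylent        W3      2
6    129       43   Globex        W1    226
7    109       82  Soylent        W3      2
pivot: rows=warehouse, cols=supplier, sum(stock):
supplier   Acme  Globex  Soylent  Vertex
warehouse                               
W1            0     226        0     251
W3          286       0        6       0
W5            0     226        2       0
filter rows where Soylent <= 2:
supplier   Acme  Globex  Soylent  Vertex
warehouse                               
W1            0     226        0     251
W5            0     226        2       0

251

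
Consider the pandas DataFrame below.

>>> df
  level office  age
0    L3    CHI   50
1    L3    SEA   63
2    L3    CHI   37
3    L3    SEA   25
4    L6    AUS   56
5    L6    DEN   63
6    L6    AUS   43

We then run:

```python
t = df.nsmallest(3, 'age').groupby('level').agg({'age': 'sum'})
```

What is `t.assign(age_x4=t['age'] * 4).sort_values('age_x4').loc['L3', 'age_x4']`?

take 3 rows with smallest age:
  level office  age
3    L3    SEA   25
2    L3    CHI   37
6    L6    AUS   43
group by level, sum of age:
       age
level     
L3      62
L6      43
add column age_x4 = t['age'] * 4:
       age  age_x4
level             
L3      62     248
L6      43     172
sort by age_x4:
       age  age_x4
level             
L6      43     172
L3      62     248
So loc['L3', 'age_x4'] = 248.

248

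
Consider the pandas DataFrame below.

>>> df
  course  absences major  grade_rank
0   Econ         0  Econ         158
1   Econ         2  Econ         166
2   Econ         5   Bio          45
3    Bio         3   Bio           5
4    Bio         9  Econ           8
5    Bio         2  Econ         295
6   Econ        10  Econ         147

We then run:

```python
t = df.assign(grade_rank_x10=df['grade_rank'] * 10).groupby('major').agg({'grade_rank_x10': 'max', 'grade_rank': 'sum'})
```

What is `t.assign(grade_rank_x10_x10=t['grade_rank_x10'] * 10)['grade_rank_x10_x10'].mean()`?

17000.0

add column grade_rank_x10 = df['grade_rank'] * 10:
  course  absences major  grade_rank  grade_rank_x10
0   Econ         0  Econ         158            1580
1   Econ         2  Econ         166            1660
2   Econ         5   Bio          45             450
3    Bio         3   Bio           5              50
4    Bio         9  Econ           8              80
5    Bio         2  Econ         295            2950
6   Econ        10  Econ         147            1470
group by major: max(grade_rank_x10), sum(grade_rank):
       grade_rank_x10  grade_rank
major                            
Bio               450          50
Econ             2950         774
add column grade_rank_x10_x10 = t['grade_rank_x10'] * 10:
       grade_rank_x10  grade_rank  grade_rank_x10_x10
major                                                
Bio               450          50                4500
Econ             2950         774               29500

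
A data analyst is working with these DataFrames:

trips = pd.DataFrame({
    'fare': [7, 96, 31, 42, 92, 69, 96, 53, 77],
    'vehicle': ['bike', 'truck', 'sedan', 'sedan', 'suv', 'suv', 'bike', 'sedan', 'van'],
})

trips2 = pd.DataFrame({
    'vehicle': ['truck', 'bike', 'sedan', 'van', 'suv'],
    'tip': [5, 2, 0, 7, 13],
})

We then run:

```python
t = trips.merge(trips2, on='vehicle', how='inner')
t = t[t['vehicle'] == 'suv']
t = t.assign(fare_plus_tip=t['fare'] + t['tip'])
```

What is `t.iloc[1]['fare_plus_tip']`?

82

merge on 'vehicle' (how='inner') → 9 rows:
   fare vehicle  tip
0     7    bike    2
1    96   truck    5
2    31   sedan    0
3    42   sedan    0
4    92     suv   13
5    69     suv   13
6    96    bike    2
7    53   sedan    0
8    77     van    7
filter rows where vehicle == 'suv':
   fare vehicle  tip
4    92     suv   13
5    69     suv   13
add column fare_plus_tip = t['fare'] + t['tip']:
   fare vehicle  tip  fare_plus_tip
4    92     suv   13            105
5    69     suv   13             82
Finally, value at position 1, column 'fare_plus_tip' = 82.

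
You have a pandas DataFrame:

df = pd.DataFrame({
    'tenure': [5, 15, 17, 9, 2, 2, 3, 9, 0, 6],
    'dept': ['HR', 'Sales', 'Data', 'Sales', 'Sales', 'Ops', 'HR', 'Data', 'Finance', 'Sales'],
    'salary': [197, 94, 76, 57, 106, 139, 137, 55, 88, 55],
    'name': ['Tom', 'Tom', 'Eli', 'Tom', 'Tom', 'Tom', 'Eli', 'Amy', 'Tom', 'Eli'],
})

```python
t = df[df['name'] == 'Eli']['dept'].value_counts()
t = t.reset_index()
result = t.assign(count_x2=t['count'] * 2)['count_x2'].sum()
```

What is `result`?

6

filter rows where name == 'Eli':
   tenure   dept  salary name
2      17   Data      76  Eli
6       3     HR     137  Eli
9       6  Sales      55  Eli
value_counts of dept:
dept
Data     1
HR       1
Sales    1
Name: count, dtype: int64
reset_index():
    dept  count
0   Data      1
1     HR      1
2  Sales      1
add column count_x2 = t['count'] * 2:
    dept  count  count_x2
0   Data      1         2
1     HR      1         2
2  Sales      1         2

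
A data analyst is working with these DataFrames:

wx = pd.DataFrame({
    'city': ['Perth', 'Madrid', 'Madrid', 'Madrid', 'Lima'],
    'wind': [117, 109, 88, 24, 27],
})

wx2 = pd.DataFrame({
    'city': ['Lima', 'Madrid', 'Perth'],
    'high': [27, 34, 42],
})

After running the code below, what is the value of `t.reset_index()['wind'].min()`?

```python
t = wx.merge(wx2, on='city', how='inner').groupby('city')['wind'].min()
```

merge on 'city' (how='inner') → 5 rows:
     city  wind  high
0   Perth   117    42
1  Madrid   109    34
2  Madrid    88    34
3  Madrid    24    34
4    Lima    27    27
group by city, min of wind:
city
Lima       27
Madrid     24
Perth     117
Name: wind, dtype: int64
reset_index():
     city  wind
0    Lima    27
1  Madrid    24
2   Perth   117
Taking the min of column 'wind' gives 24.

24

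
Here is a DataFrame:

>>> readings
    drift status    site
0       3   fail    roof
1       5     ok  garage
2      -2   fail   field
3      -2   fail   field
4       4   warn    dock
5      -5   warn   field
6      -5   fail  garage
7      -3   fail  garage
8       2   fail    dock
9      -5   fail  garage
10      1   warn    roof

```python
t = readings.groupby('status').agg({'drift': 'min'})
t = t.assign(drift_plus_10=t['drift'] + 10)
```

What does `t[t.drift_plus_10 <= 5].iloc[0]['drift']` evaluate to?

-5

group by status, min of drift:
        drift
status       
fail       -5
ok          5
warn       -5
add column drift_plus_10 = t['drift'] + 10:
        drift  drift_plus_10
status                      
fail       -5              5
ok          5             15
warn       -5              5
filter rows where drift_plus_10 <= 5:
        drift  drift_plus_10
status                      
fail       -5              5
warn       -5              5
Then the value at position 0, column 'drift': -5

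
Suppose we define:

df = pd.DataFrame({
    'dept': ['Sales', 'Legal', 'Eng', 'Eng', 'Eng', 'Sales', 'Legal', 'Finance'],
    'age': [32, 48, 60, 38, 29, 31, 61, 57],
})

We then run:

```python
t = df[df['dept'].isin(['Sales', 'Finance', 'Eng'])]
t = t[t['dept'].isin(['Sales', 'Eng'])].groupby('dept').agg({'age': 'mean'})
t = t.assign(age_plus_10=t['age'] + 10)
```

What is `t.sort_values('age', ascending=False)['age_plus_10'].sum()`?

93.8333333333

filter rows where dept in ['Sales', 'Finance', 'Eng']:
      dept  age
0    Sales   32
2      Eng   60
3      Eng   38
4      Eng   29
5    Sales   31
7  Finance   57
filter rows where dept in ['Sales', 'Eng']:
    dept  age
0  Sales   32
2    Eng   60
3    Eng   38
4    Eng   29
5  Sales   31
group by dept, mean of age:
             age
dept            
Eng    42.333333
Sales  31.500000
add column age_plus_10 = t['age'] + 10:
             age  age_plus_10
dept                         
Eng    42.333333    52.333333
Sales  31.500000    41.500000
sort by age descending:
             age  age_plus_10
dept                         
Eng    42.333333    52.333333
Sales  31.500000    41.500000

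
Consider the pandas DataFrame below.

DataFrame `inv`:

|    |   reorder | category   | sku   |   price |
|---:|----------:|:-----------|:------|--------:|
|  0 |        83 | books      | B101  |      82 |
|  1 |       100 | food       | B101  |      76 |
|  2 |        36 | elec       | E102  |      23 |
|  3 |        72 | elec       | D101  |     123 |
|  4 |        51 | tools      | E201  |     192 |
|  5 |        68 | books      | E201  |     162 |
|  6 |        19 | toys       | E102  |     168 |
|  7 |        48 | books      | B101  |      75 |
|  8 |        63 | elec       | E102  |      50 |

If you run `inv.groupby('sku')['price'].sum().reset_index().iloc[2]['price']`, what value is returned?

group by sku, sum of price:
sku
B101    233
D101    123
E102    241
E201    354
Name: price, dtype: int64
reset_index():
    sku  price
0  B101    233
1  D101    123
2  E102    241
3  E201    354

241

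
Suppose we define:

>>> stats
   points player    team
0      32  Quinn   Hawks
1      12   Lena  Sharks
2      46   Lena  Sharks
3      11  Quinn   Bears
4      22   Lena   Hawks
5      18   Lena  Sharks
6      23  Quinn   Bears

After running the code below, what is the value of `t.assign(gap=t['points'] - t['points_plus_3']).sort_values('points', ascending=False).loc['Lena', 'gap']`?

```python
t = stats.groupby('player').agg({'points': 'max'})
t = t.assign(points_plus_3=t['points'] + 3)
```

-3

group by player, max of points:
        points
player        
Lena        46
Quinn       32
add column points_plus_3 = t['points'] + 3:
        points  points_plus_3
player                       
Lena        46             49
Quinn       32             35
add column gap = t['points'] - t['points_plus_3']:
        points  points_plus_3  gap
player                            
Lena        46             49   -3
Quinn       32             35   -3
sort by points descending:
        points  points_plus_3  gap
player                            
Lena        46             49   -3
Quinn       32             35   -3
Reading off the value at row 'Lena', column 'gap', we get -3.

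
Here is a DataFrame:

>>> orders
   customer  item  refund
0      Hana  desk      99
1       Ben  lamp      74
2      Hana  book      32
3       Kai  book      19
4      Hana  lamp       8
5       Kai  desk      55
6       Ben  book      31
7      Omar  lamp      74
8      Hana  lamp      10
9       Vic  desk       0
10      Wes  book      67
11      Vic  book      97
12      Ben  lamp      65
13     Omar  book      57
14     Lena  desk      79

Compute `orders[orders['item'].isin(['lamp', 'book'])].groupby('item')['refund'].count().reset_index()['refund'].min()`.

filter rows where item in ['lamp', 'book']:
   customer  item  refund
1       Ben  lamp      74
2      Hana  book      32
3       Kai  book      19
4      Hana  lamp       8
6       Ben  book      31
7      Omar  lamp      74
8      Hana  lamp      10
10      Wes  book      67
11      Vic  book      97
12      Ben  lamp      65
13     Omar  book      57
group by item, count of refund:
item
book    6
lamp    5
Name: refund, dtype: int64
reset_index():
   item  refund
0  book       6
1  lamp       5

5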